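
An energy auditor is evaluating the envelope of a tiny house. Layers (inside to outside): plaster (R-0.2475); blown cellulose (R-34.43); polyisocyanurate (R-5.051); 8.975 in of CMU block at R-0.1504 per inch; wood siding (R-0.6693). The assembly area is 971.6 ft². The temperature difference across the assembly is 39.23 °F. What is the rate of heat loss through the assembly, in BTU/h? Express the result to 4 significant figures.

913.0 BTU/h

8.975 × 0.1504 = 1.3498
R_total = 0.2475 + 34.43 + 5.051 + 1.3498 + 0.6693 = 41.748 ft²·°F·h/BTU
Q = A·ΔT/R = 971.6 × 39.23 / 41.748 = 913.01 BTU/h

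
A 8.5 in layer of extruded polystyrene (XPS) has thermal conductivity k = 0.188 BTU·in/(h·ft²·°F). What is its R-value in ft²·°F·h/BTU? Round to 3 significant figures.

45.2 ft²·°F·h/BTU

R = L/k = 8.5/0.188 = 45.21 ft²·°F·h/BTU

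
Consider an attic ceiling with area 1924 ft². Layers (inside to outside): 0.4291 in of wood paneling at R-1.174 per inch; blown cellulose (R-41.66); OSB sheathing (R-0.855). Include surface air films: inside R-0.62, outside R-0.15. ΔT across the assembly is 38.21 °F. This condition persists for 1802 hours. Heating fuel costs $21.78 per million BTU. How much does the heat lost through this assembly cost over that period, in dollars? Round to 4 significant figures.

65.89 dollars

0.4291 × 1.174 = 0.50376
R_total = 0.62 + 0.50376 + 41.66 + 0.855 + 0.15 = 43.789 ft²·°F·h/BTU
Q = 1924 × 38.21 / 43.789 = 1678.9 BTU/h
E = 1678.9 × 1802 = 3025300 BTU
Cost = 3025300/10⁶ × 21.78 = $65.892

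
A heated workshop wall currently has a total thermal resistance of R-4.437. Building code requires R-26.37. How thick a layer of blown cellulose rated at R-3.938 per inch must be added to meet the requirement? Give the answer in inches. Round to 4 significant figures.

5.570 in

ΔR = 26.37 − 4.437 = 21.933 ft²·°F·h/BTU
L = ΔR / (R/in) = 21.933/3.938 = 5.5696 in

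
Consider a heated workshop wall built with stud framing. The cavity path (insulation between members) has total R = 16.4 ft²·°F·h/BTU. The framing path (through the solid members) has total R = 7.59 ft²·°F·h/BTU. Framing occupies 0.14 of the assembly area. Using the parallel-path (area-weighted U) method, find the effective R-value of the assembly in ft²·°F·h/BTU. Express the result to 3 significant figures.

14.1 ft²·°F·h/BTU

U_eff = 0.86/16.4 + 0.14/7.59 = 0.05244 + 0.01845 = 0.07088
R_eff = 1/U_eff = 14.11 ft²·°F·h/BTU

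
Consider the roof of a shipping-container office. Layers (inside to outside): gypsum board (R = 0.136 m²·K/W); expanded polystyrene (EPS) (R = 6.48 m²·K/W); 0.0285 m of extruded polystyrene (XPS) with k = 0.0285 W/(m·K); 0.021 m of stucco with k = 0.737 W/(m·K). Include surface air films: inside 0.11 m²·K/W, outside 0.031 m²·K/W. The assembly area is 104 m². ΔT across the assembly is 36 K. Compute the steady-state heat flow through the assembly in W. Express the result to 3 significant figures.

0.0285/0.0285 = 1
0.021/0.737 = 0.02849
R_total = 0.11 + 0.136 + 6.48 + 1 + 0.02849 + 0.031 = 7.785 m²·K/W
Q = A·ΔT/R = 104 × 36 / 7.785 = 480.9 W

481 W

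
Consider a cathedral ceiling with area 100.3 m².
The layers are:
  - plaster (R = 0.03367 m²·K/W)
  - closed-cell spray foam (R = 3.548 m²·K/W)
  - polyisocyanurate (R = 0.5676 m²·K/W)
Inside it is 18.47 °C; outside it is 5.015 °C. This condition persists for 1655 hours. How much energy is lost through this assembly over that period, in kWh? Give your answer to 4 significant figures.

R_total = 0.03367 + 3.548 + 0.5676 = 4.1493 m²·K/W
Q = 100.3 × (18.47 − 5.015) / 4.1493 = 325.25 W
E = 325.25 W × 1655 h / 1000 = 538.28 kWh

538.3 kWh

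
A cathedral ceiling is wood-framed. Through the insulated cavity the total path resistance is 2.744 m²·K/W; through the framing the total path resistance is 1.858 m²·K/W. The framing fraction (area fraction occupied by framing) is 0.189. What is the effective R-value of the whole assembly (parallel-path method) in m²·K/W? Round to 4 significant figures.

U_eff = 0.811/2.744 + 0.189/1.858 = 0.29555 + 0.10172 = 0.39728
R_eff = 1/U_eff = 2.5171 m²·K/W

2.517 m²·K/W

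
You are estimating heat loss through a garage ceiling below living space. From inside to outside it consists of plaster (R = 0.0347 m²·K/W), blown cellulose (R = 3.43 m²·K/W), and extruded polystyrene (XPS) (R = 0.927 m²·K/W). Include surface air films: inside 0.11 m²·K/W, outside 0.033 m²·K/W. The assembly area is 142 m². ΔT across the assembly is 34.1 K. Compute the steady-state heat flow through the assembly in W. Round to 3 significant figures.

1070 W

R_total = 0.11 + 0.0347 + 3.43 + 0.927 + 0.033 = 4.535 m²·K/W
Q = A·ΔT/R = 142 × 34.1 / 4.535 = 1068 W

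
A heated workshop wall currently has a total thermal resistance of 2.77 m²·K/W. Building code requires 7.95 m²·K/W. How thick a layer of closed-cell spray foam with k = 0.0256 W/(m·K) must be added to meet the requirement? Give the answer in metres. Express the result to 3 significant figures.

ΔR = 7.95 − 2.77 = 5.18 m²·K/W
L = ΔR × k = 5.18 × 0.0256 = 0.1326 m

0.133 m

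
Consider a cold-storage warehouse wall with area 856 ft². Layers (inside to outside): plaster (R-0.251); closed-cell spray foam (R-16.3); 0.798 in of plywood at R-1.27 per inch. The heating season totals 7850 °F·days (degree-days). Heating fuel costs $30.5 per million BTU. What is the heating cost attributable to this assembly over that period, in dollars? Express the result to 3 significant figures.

280 dollars

0.798 × 1.27 = 1.013
R_total = 0.251 + 16.3 + 1.013 = 17.56 ft²·°F·h/BTU
E = A × HDD × 24 / R = 856 × 7850 × 24 / 17.56 = 9182000 BTU
Cost = 9182000/10⁶ × 30.5 = $280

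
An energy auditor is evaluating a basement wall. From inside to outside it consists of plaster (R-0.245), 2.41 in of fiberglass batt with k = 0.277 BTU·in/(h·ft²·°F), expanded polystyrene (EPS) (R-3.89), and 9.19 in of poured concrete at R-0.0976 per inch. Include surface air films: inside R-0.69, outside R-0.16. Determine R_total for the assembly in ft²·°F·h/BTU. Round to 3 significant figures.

14.6 ft²·°F·h/BTU

2.41/0.277 = 8.7
9.19 × 0.0976 = 0.8969
R_total = 0.69 + 0.245 + 8.7 + 3.89 + 0.8969 + 0.16 = 14.58 ft²·°F·h/BTU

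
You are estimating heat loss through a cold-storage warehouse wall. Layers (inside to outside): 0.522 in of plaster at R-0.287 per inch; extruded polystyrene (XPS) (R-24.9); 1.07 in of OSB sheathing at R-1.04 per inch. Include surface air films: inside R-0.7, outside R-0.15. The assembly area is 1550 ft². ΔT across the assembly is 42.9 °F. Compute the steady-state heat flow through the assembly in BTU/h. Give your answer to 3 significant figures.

0.522 × 0.287 = 0.1498
1.07 × 1.04 = 1.113
R_total = 0.7 + 0.1498 + 24.9 + 1.113 + 0.15 = 27.01 ft²·°F·h/BTU
Q = A·ΔT/R = 1550 × 42.9 / 27.01 = 2462 BTU/h

2460 BTU/h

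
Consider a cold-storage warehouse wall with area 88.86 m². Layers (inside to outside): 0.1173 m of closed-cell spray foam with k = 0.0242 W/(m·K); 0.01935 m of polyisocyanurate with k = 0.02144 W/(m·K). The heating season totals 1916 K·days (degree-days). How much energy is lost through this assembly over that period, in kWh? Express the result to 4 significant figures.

710.7 kWh

0.1173/0.0242 = 4.8471
0.01935/0.02144 = 0.90252
R_total = 4.8471 + 0.90252 = 5.7496 m²·K/W
E = A × HDD × 24 / R / 1000 = 88.86 × 1916 × 24 / 5.7496 / 1000 = 710.68 kWh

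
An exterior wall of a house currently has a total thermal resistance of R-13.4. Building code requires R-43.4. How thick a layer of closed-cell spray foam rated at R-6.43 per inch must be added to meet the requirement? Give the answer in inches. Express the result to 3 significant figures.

4.67 in

ΔR = 43.4 − 13.4 = 30 ft²·°F·h/BTU
L = ΔR / (R/in) = 30/6.43 = 4.666 in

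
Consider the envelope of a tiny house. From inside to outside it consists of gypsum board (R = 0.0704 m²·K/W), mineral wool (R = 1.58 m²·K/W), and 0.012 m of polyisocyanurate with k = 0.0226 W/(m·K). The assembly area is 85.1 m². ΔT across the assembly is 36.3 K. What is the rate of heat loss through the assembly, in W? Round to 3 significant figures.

0.012/0.0226 = 0.531
R_total = 0.0704 + 1.58 + 0.531 = 2.181 m²·K/W
Q = A·ΔT/R = 85.1 × 36.3 / 2.181 = 1416 W

1420 W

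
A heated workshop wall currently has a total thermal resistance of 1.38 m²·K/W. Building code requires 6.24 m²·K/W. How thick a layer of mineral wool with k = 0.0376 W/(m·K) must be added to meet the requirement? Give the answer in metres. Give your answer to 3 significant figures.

0.183 m

ΔR = 6.24 − 1.38 = 4.86 m²·K/W
L = ΔR × k = 4.86 × 0.0376 = 0.1827 m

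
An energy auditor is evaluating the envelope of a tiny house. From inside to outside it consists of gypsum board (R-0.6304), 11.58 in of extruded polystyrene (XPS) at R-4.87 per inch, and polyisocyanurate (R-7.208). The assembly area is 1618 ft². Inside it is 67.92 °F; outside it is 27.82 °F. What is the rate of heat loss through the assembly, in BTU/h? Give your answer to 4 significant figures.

11.58 × 4.87 = 56.395
R_total = 0.6304 + 56.395 + 7.208 = 64.233 ft²·°F·h/BTU
Q = A·ΔT/R = 1618 × (67.92 − 27.82) / 64.233 = 1010.1 BTU/h

1010 BTU/h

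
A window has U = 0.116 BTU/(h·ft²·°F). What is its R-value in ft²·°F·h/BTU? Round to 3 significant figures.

R = 1/U = 1/0.116 = 8.621

8.62 ft²·°F·h/BTU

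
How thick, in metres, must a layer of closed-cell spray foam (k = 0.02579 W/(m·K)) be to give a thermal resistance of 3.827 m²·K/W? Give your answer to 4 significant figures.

L = R·k = 3.827 × 0.02579 = 0.098698 m

0.09870 m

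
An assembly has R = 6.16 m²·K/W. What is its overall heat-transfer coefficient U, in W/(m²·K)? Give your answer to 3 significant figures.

U = 1/R = 1/6.16 = 0.1623

0.162 W/(m²·K)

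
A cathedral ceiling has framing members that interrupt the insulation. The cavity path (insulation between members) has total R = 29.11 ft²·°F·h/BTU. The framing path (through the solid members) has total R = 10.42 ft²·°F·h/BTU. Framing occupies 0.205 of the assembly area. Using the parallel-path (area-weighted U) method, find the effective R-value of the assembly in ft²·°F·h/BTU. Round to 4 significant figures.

21.28 ft²·°F·h/BTU

U_eff = 0.795/29.11 + 0.205/10.42 = 0.02731 + 0.019674 = 0.046984
R_eff = 1/U_eff = 21.284 ft²·°F·h/BTU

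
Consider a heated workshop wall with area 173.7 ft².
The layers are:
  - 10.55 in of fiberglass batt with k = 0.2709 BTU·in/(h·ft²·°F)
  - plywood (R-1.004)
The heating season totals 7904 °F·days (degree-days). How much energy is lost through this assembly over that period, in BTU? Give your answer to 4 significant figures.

10.55/0.2709 = 38.944
R_total = 38.944 + 1.004 = 39.948 ft²·°F·h/BTU
E = A × HDD × 24 / R = 173.7 × 7904 × 24 / 39.948 = 824820 BTU

824800 BTU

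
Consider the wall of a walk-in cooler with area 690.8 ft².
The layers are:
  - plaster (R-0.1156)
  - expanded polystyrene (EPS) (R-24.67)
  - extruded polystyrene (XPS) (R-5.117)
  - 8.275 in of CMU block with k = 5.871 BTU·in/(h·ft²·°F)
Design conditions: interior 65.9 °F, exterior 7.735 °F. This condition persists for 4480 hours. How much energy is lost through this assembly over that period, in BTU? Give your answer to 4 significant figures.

5749000 BTU

8.275/5.871 = 1.4095
R_total = 0.1156 + 24.67 + 5.117 + 1.4095 = 31.312 ft²·°F·h/BTU
Q = 690.8 × (65.9 − 7.735) / 31.312 = 1283.2 BTU/h
E = 1283.2 × 4480 = 5748800 BTU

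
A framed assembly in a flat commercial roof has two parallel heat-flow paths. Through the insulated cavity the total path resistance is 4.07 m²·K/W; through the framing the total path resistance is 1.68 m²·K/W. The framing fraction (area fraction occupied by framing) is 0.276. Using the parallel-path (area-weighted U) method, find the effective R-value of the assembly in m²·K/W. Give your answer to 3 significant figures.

2.92 m²·K/W

U_eff = 0.724/4.07 + 0.276/1.68 = 0.1779 + 0.1643 = 0.3422
R_eff = 1/U_eff = 2.923 m²·K/W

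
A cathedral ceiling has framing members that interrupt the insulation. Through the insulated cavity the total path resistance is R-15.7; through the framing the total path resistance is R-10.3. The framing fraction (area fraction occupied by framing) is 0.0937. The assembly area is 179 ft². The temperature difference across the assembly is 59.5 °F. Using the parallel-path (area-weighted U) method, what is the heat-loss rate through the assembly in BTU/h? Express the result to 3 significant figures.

U_eff = 0.9063/15.7 + 0.0937/10.3 = 0.05773 + 0.009097 = 0.06682
R_eff = 1/U_eff = 14.96 ft²·°F·h/BTU
Q = 179 × 59.5 / 14.96 = 711.7 BTU/h

712 BTU/h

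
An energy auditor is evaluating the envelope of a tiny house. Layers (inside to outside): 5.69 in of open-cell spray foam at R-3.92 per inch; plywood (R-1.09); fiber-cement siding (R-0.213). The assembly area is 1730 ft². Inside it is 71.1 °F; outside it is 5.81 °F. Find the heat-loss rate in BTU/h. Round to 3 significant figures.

5.69 × 3.92 = 22.3
R_total = 22.3 + 1.09 + 0.213 = 23.61 ft²·°F·h/BTU
Q = A·ΔT/R = 1730 × (71.1 − 5.81) / 23.61 = 4785 BTU/h

4780 BTU/h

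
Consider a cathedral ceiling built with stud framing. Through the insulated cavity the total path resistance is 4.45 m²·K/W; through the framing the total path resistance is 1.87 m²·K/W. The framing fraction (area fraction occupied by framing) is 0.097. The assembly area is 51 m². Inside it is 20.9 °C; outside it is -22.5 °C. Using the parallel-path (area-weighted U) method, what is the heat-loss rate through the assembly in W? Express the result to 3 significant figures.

U_eff = 0.903/4.45 + 0.097/1.87 = 0.2029 + 0.05187 = 0.2548
R_eff = 1/U_eff = 3.925 m²·K/W
Q = 51 × (20.9 − (-22.5)) / 3.925 = 564 W

564 W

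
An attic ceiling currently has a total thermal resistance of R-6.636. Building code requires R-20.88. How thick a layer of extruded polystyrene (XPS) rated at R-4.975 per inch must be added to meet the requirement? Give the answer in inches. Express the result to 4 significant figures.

2.863 in

ΔR = 20.88 − 6.636 = 14.244 ft²·°F·h/BTU
L = ΔR / (R/in) = 14.244/4.975 = 2.8631 in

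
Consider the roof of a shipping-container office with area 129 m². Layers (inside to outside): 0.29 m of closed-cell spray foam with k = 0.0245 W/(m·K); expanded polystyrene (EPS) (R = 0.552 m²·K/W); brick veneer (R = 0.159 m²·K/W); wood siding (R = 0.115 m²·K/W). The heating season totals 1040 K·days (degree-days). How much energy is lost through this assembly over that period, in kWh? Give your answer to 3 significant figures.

254 kWh

0.29/0.0245 = 11.84
R_total = 11.84 + 0.552 + 0.159 + 0.115 = 12.66 m²·K/W
E = A × HDD × 24 / R / 1000 = 129 × 1040 × 24 / 12.66 / 1000 = 254.3 kWh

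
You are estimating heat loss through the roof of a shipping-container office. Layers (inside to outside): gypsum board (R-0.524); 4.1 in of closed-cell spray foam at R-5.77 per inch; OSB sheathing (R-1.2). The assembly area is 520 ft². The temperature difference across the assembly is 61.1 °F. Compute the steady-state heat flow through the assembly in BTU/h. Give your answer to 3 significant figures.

4.1 × 5.77 = 23.66
R_total = 0.524 + 23.66 + 1.2 = 25.38 ft²·°F·h/BTU
Q = A·ΔT/R = 520 × 61.1 / 25.38 = 1252 BTU/h

1250 BTU/h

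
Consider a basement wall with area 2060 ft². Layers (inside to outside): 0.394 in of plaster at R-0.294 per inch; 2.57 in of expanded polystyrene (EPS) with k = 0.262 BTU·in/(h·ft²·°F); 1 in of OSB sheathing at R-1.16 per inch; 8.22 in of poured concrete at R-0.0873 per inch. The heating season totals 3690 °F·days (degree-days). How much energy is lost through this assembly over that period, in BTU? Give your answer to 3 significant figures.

0.394 × 0.294 = 0.1158
2.57/0.262 = 9.809
1 × 1.16 = 1.16
8.22 × 0.0873 = 0.7176
R_total = 0.1158 + 9.809 + 1.16 + 0.7176 = 11.8 ft²·°F·h/BTU
E = A × HDD × 24 / R = 2060 × 3690 × 24 / 11.8 = 15460000 BTU

15500000 BTU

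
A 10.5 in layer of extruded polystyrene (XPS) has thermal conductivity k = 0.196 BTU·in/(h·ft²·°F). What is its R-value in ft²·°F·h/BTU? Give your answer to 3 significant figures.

53.6 ft²·°F·h/BTU

R = L/k = 10.5/0.196 = 53.57 ft²·°F·h/BTU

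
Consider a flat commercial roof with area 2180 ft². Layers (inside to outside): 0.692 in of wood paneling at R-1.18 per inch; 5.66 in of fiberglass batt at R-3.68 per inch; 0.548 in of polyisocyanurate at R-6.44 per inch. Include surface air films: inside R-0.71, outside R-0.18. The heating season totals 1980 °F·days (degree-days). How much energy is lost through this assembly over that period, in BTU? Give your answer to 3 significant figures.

3970000 BTU

0.692 × 1.18 = 0.8166
5.66 × 3.68 = 20.83
0.548 × 6.44 = 3.529
R_total = 0.71 + 0.8166 + 20.83 + 3.529 + 0.18 = 26.06 ft²·°F·h/BTU
E = A × HDD × 24 / R = 2180 × 1980 × 24 / 26.06 = 3975000 BTU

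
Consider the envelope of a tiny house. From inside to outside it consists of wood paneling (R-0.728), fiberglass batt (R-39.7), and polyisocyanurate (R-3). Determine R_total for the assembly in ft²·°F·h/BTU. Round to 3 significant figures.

R_total = 0.728 + 39.7 + 3 = 43.43 ft²·°F·h/BTU

43.4 ft²·°F·h/BTU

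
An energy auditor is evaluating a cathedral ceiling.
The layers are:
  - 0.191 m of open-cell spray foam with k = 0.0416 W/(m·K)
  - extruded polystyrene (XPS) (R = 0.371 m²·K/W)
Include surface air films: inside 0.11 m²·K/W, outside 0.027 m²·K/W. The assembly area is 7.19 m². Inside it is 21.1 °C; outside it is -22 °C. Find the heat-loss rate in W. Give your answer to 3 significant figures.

60.8 W

0.191/0.0416 = 4.591
R_total = 0.11 + 4.591 + 0.371 + 0.027 = 5.099 m²·K/W
Q = A·ΔT/R = 7.19 × (21.1 − (-22)) / 5.099 = 60.77 W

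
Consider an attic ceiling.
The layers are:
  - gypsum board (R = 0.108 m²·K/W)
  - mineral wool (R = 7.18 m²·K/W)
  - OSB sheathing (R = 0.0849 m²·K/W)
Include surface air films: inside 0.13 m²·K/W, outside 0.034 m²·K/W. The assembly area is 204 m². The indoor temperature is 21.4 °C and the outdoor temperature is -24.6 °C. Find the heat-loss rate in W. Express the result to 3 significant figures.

R_total = 0.13 + 0.108 + 7.18 + 0.0849 + 0.034 = 7.537 m²·K/W
Q = A·ΔT/R = 204 × (21.4 − (-24.6)) / 7.537 = 1245 W

1250 W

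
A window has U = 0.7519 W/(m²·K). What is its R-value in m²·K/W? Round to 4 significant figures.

R = 1/U = 1/0.7519 = 1.33

1.330 m²·K/W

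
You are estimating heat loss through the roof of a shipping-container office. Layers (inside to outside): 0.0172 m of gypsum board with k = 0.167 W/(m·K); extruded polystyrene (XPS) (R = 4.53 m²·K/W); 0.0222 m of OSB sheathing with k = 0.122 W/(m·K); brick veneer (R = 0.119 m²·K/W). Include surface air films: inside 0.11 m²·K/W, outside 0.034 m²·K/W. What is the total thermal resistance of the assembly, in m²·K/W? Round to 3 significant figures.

0.0172/0.167 = 0.103
0.0222/0.122 = 0.182
R_total = 0.11 + 0.103 + 4.53 + 0.182 + 0.119 + 0.034 = 5.078 m²·K/W

5.08 m²·K/W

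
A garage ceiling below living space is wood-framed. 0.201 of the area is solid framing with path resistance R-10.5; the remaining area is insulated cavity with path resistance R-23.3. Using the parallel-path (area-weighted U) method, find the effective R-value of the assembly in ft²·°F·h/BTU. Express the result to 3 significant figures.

18.7 ft²·°F·h/BTU

U_eff = 0.799/23.3 + 0.201/10.5 = 0.03429 + 0.01914 = 0.05343
R_eff = 1/U_eff = 18.71 ft²·°F·h/BTU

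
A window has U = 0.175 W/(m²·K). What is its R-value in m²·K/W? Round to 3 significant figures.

5.71 m²·K/W

R = 1/U = 1/0.175 = 5.714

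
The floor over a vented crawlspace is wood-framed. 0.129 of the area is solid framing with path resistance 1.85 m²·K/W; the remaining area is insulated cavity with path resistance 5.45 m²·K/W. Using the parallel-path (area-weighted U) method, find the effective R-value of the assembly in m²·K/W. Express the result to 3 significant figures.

U_eff = 0.871/5.45 + 0.129/1.85 = 0.1598 + 0.06973 = 0.2295
R_eff = 1/U_eff = 4.356 m²·K/W

4.36 m²·K/W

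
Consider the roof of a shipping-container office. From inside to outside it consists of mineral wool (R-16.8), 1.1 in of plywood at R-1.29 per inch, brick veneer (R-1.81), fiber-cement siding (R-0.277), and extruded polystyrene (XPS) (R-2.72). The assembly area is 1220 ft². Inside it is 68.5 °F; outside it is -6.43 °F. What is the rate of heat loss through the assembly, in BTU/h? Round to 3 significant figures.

1.1 × 1.29 = 1.419
R_total = 16.8 + 1.419 + 1.81 + 0.277 + 2.72 = 23.03 ft²·°F·h/BTU
Q = A·ΔT/R = 1220 × (68.5 − (-6.43)) / 23.03 = 3970 BTU/h

3970 BTU/h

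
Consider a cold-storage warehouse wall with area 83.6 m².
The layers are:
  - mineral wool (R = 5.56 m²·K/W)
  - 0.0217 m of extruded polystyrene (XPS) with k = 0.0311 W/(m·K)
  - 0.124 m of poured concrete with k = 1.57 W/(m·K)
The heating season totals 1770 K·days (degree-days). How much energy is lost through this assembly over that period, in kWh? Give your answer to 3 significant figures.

560 kWh

0.0217/0.0311 = 0.6977
0.124/1.57 = 0.07898
R_total = 5.56 + 0.6977 + 0.07898 = 6.337 m²·K/W
E = A × HDD × 24 / R / 1000 = 83.6 × 1770 × 24 / 6.337 / 1000 = 560.4 kWh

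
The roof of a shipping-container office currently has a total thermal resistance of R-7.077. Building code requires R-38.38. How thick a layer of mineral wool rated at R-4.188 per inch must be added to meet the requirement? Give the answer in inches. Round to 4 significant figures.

7.474 in

ΔR = 38.38 − 7.077 = 31.303 ft²·°F·h/BTU
L = ΔR / (R/in) = 31.303/4.188 = 7.4745 in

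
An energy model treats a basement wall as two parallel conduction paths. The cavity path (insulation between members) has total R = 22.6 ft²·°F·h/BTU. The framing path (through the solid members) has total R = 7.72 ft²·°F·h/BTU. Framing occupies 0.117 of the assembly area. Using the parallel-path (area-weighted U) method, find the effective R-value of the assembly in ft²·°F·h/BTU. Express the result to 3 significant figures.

U_eff = 0.883/22.6 + 0.117/7.72 = 0.03907 + 0.01516 = 0.05423
R_eff = 1/U_eff = 18.44 ft²·°F·h/BTU

18.4 ft²·°F·h/BTU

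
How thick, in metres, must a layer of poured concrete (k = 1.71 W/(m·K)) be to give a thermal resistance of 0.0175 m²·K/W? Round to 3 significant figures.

0.0299 m

L = R·k = 0.0175 × 1.71 = 0.02993 m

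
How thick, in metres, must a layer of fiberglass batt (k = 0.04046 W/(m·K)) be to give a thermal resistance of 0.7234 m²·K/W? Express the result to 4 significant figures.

L = R·k = 0.7234 × 0.04046 = 0.029269 m

0.02927 m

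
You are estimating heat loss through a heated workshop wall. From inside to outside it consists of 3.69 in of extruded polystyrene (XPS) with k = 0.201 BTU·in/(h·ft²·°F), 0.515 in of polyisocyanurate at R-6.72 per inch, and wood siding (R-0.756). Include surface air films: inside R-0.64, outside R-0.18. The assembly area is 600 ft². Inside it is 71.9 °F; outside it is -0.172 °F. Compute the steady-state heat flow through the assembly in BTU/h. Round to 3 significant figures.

3.69/0.201 = 18.36
0.515 × 6.72 = 3.461
R_total = 0.64 + 18.36 + 3.461 + 0.756 + 0.18 = 23.4 ft²·°F·h/BTU
Q = A·ΔT/R = 600 × (71.9 − (-0.172)) / 23.4 = 1848 BTU/h

1850 BTU/h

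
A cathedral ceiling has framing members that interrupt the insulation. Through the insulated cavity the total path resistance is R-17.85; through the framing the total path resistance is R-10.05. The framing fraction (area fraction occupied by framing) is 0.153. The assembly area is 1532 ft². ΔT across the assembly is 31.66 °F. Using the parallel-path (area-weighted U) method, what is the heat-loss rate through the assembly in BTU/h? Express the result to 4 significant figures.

U_eff = 0.847/17.85 + 0.153/10.05 = 0.047451 + 0.015224 = 0.062675
R_eff = 1/U_eff = 15.955 ft²·°F·h/BTU
Q = 1532 × 31.66 / 15.955 = 3039.9 BTU/h

3040 BTU/h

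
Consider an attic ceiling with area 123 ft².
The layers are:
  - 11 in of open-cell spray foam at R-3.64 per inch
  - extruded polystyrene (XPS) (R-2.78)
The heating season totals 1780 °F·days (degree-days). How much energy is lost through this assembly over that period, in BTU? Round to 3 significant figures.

123000 BTU

11 × 3.64 = 40.04
R_total = 40.04 + 2.78 = 42.82 ft²·°F·h/BTU
E = A × HDD × 24 / R = 123 × 1780 × 24 / 42.82 = 122700 BTU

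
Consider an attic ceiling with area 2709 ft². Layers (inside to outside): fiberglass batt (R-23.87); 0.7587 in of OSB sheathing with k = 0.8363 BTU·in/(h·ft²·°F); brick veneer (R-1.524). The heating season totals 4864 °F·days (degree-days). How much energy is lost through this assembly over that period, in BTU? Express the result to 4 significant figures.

0.7587/0.8363 = 0.90721
R_total = 23.87 + 0.90721 + 1.524 = 26.301 ft²·°F·h/BTU
E = A × HDD × 24 / R = 2709 × 4864 × 24 / 26.301 = 12024000 BTU

12020000 BTU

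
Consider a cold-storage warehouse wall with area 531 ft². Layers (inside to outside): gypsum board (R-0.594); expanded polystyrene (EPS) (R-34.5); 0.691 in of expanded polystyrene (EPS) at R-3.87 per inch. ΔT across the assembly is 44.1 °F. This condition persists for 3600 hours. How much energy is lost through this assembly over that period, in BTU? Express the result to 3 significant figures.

2230000 BTU

0.691 × 3.87 = 2.674
R_total = 0.594 + 34.5 + 2.674 = 37.77 ft²·°F·h/BTU
Q = 531 × 44.1 / 37.77 = 620 BTU/h
E = 620 × 3600 = 2232000 BTU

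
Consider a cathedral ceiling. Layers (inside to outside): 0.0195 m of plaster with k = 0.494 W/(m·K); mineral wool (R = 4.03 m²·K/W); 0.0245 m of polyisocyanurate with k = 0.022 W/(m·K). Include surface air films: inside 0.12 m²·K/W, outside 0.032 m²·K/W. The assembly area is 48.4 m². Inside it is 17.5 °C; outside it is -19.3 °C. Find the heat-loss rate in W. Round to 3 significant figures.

334 W

0.0195/0.494 = 0.03947
0.0245/0.022 = 1.114
R_total = 0.12 + 0.03947 + 4.03 + 1.114 + 0.032 = 5.335 m²·K/W
Q = A·ΔT/R = 48.4 × (17.5 − (-19.3)) / 5.335 = 333.8 W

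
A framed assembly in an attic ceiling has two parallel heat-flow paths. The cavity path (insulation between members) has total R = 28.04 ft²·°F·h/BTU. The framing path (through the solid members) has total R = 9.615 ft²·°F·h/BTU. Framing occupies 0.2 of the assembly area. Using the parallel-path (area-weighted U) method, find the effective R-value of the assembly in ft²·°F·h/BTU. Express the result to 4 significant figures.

20.27 ft²·°F·h/BTU

U_eff = 0.8/28.04 + 0.2/9.615 = 0.028531 + 0.020801 = 0.049332
R_eff = 1/U_eff = 20.271 ft²·°F·h/BTU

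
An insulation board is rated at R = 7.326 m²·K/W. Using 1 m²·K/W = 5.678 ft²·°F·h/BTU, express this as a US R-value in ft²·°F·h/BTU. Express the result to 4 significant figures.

R_US = 7.326 × 5.678 = 41.597

41.60 ft²·°F·h/BTU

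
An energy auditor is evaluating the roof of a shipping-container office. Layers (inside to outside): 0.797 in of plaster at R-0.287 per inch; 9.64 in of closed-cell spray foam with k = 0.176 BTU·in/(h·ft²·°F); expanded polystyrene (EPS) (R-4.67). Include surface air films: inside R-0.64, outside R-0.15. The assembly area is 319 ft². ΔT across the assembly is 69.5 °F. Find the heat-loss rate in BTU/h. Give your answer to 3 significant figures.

367 BTU/h

0.797 × 0.287 = 0.2287
9.64/0.176 = 54.77
R_total = 0.64 + 0.2287 + 54.77 + 4.67 + 0.15 = 60.46 ft²·°F·h/BTU
Q = A·ΔT/R = 319 × 69.5 / 60.46 = 366.7 BTU/h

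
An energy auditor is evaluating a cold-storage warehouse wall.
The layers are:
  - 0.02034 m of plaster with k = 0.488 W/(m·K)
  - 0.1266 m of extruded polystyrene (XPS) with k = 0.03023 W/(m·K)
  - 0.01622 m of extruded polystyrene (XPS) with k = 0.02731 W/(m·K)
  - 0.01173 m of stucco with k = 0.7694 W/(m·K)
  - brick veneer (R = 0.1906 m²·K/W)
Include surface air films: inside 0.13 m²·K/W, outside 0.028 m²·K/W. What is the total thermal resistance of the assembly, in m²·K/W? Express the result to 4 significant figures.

0.02034/0.488 = 0.04168
0.1266/0.03023 = 4.1879
0.01622/0.02731 = 0.59392
0.01173/0.7694 = 0.015246
R_total = 0.13 + 0.04168 + 4.1879 + 0.59392 + 0.015246 + 0.1906 + 0.028 = 5.1873 m²·K/W

5.187 m²·K/W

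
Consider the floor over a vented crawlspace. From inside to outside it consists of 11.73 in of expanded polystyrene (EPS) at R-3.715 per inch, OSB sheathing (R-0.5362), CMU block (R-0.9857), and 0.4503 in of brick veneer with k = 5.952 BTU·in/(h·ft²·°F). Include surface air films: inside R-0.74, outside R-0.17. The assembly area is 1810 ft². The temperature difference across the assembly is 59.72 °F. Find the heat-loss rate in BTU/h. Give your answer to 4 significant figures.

2346 BTU/h

11.73 × 3.715 = 43.577
0.4503/5.952 = 0.075655
R_total = 0.74 + 43.577 + 0.5362 + 0.9857 + 0.075655 + 0.17 = 46.085 ft²·°F·h/BTU
Q = A·ΔT/R = 1810 × 59.72 / 46.085 = 2345.5 BTU/h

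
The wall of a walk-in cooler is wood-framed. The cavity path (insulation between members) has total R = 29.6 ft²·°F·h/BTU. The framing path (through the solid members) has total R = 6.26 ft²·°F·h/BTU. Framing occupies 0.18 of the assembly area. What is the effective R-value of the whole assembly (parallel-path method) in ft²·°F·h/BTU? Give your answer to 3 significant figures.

U_eff = 0.82/29.6 + 0.18/6.26 = 0.0277 + 0.02875 = 0.05646
R_eff = 1/U_eff = 17.71 ft²·°F·h/BTU

17.7 ft²·°F·h/BTU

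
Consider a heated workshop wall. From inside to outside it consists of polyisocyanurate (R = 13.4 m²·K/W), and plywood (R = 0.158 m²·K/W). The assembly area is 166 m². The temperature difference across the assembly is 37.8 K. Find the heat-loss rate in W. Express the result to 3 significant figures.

R_total = 13.4 + 0.158 = 13.56 m²·K/W
Q = A·ΔT/R = 166 × 37.8 / 13.56 = 462.8 W

463 W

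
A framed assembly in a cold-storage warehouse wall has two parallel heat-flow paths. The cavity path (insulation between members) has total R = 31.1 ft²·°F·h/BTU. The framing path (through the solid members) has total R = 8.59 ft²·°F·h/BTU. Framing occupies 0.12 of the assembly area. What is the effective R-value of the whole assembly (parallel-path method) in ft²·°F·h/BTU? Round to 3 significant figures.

23.7 ft²·°F·h/BTU

U_eff = 0.88/31.1 + 0.12/8.59 = 0.0283 + 0.01397 = 0.04227
R_eff = 1/U_eff = 23.66 ft²·°F·h/BTU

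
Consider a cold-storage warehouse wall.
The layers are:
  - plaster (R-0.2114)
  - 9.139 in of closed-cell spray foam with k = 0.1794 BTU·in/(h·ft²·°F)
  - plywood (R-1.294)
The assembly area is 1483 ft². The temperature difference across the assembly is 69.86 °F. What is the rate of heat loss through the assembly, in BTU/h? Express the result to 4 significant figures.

9.139/0.1794 = 50.942
R_total = 0.2114 + 50.942 + 1.294 = 52.447 ft²·°F·h/BTU
Q = A·ΔT/R = 1483 × 69.86 / 52.447 = 1975.4 BTU/h

1975 BTU/h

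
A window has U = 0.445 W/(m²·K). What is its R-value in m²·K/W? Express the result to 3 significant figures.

2.25 m²·K/W

R = 1/U = 1/0.445 = 2.247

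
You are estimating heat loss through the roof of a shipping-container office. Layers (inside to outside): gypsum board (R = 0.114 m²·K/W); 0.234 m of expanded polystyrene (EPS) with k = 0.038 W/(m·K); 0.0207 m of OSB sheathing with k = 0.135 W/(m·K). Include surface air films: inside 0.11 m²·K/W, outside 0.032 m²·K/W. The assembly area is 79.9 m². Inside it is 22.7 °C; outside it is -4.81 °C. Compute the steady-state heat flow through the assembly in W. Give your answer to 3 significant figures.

0.234/0.038 = 6.158
0.0207/0.135 = 0.1533
R_total = 0.11 + 0.114 + 6.158 + 0.1533 + 0.032 = 6.567 m²·K/W
Q = A·ΔT/R = 79.9 × (22.7 − (-4.81)) / 6.567 = 334.7 W

335 W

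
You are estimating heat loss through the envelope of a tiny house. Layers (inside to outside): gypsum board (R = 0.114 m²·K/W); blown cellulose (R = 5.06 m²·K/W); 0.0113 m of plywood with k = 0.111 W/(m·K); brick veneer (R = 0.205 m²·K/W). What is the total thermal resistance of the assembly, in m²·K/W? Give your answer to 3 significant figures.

0.0113/0.111 = 0.1018
R_total = 0.114 + 5.06 + 0.1018 + 0.205 = 5.481 m²·K/W

5.48 m²·K/W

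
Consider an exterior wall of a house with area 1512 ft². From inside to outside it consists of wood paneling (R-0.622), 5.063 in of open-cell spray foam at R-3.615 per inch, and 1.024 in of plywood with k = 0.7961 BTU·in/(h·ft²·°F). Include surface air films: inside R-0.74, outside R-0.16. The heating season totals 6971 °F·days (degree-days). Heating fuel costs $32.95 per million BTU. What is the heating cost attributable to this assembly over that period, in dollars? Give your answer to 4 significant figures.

5.063 × 3.615 = 18.303
1.024/0.7961 = 1.2863
R_total = 0.74 + 0.622 + 18.303 + 1.2863 + 0.16 = 21.111 ft²·°F·h/BTU
E = A × HDD × 24 / R = 1512 × 6971 × 24 / 21.111 = 11983000 BTU
Cost = 11983000/10⁶ × 32.95 = $394.82

394.8 dollars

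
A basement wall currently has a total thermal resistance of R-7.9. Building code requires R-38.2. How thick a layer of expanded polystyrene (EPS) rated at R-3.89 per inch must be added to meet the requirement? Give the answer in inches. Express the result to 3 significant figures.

7.79 in

ΔR = 38.2 − 7.9 = 30.3 ft²·°F·h/BTU
L = ΔR / (R/in) = 30.3/3.89 = 7.789 in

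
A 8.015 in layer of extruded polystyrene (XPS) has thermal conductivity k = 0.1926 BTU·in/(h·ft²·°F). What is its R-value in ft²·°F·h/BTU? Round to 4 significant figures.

R = L/k = 8.015/0.1926 = 41.615 ft²·°F·h/BTU

41.61 ft²·°F·h/BTU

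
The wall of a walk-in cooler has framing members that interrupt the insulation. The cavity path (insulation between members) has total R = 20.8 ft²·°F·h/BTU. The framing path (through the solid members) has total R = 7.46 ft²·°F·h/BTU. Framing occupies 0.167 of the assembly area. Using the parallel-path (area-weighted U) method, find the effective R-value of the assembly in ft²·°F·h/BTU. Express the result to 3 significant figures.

U_eff = 0.833/20.8 + 0.167/7.46 = 0.04005 + 0.02239 = 0.06243
R_eff = 1/U_eff = 16.02 ft²·°F·h/BTU

16.0 ft²·°F·h/BTU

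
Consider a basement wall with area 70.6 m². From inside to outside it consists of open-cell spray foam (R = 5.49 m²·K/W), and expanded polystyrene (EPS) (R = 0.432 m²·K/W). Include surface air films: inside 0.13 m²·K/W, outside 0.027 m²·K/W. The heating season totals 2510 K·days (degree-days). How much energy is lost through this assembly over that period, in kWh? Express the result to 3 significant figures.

700 kWh

R_total = 0.13 + 5.49 + 0.432 + 0.027 = 6.079 m²·K/W
E = A × HDD × 24 / R / 1000 = 70.6 × 2510 × 24 / 6.079 / 1000 = 699.6 kWh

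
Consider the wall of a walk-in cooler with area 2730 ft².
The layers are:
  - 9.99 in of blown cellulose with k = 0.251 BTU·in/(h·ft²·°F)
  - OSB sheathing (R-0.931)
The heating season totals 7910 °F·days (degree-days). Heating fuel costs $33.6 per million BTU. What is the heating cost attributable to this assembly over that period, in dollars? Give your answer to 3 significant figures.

9.99/0.251 = 39.8
R_total = 39.8 + 0.931 = 40.73 ft²·°F·h/BTU
E = A × HDD × 24 / R = 2730 × 7910 × 24 / 40.73 = 12720000 BTU
Cost = 12720000/10⁶ × 33.6 = $427.5

428 dollars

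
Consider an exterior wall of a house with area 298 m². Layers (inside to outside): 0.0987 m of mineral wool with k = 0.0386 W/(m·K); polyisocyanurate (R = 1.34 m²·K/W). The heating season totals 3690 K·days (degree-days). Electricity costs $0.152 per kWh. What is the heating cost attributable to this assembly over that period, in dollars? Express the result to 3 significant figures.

0.0987/0.0386 = 2.557
R_total = 2.557 + 1.34 = 3.897 m²·K/W
E = A × HDD × 24 / R / 1000 = 298 × 3690 × 24 / 3.897 / 1000 = 6772 kWh
Cost = 6772 × 0.152 = $1029

1030 dollars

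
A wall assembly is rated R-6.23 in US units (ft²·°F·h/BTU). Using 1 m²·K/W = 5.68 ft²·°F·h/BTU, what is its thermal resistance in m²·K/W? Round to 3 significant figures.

1.10 m²·K/W

R_SI = 6.23/5.68 = 1.097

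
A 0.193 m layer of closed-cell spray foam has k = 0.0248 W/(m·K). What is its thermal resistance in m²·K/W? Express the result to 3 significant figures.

R = L/k = 0.193/0.0248 = 7.782 m²·K/W

7.78 m²·K/W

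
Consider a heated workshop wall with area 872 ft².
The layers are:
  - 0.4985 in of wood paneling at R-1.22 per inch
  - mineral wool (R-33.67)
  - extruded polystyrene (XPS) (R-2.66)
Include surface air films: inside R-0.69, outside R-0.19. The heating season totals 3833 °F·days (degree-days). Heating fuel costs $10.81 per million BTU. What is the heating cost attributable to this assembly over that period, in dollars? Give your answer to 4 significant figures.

22.93 dollars

0.4985 × 1.22 = 0.60817
R_total = 0.69 + 0.60817 + 33.67 + 2.66 + 0.19 = 37.818 ft²·°F·h/BTU
E = A × HDD × 24 / R = 872 × 3833 × 24 / 37.818 = 2121100 BTU
Cost = 2121100/10⁶ × 10.81 = $22.929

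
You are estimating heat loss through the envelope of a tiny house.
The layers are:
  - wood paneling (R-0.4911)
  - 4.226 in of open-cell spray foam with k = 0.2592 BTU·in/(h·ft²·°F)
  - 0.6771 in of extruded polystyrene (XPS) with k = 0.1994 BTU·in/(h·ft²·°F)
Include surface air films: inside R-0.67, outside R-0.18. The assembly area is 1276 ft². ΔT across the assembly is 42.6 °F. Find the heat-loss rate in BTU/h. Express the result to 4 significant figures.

2583 BTU/h

4.226/0.2592 = 16.304
0.6771/0.1994 = 3.3957
R_total = 0.67 + 0.4911 + 16.304 + 3.3957 + 0.18 = 21.041 ft²·°F·h/BTU
Q = A·ΔT/R = 1276 × 42.6 / 21.041 = 2583.4 BTU/h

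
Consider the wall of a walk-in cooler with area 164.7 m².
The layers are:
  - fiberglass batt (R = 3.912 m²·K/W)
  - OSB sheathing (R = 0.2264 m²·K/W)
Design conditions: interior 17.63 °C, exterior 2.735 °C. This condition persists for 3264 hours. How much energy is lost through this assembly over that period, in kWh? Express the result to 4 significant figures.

1935 kWh

R_total = 3.912 + 0.2264 = 4.1384 m²·K/W
Q = 164.7 × (17.63 − 2.735) / 4.1384 = 592.79 W
E = 592.79 W × 3264 h / 1000 = 1934.9 kWh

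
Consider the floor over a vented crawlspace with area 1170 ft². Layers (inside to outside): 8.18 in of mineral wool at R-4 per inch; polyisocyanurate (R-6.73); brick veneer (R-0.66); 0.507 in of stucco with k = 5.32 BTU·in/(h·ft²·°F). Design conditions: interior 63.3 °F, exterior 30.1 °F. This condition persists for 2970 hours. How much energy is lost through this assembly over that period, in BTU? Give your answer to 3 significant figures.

8.18 × 4 = 32.72
0.507/5.32 = 0.0953
R_total = 32.72 + 6.73 + 0.66 + 0.0953 = 40.21 ft²·°F·h/BTU
Q = 1170 × (63.3 − 30.1) / 40.21 = 966.1 BTU/h
E = 966.1 × 2970 = 2869000 BTU

2870000 BTU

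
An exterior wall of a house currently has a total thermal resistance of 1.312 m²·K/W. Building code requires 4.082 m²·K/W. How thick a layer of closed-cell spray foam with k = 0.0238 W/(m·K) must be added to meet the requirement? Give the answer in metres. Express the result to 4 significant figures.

0.06593 m

ΔR = 4.082 − 1.312 = 2.77 m²·K/W
L = ΔR × k = 2.77 × 0.0238 = 0.065926 m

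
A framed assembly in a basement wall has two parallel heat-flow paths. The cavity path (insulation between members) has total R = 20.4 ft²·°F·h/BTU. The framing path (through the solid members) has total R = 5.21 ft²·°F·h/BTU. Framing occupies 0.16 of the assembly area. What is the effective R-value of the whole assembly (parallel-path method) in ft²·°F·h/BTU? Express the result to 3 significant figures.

13.9 ft²·°F·h/BTU

U_eff = 0.84/20.4 + 0.16/5.21 = 0.04118 + 0.03071 = 0.07189
R_eff = 1/U_eff = 13.91 ft²·°F·h/BTU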